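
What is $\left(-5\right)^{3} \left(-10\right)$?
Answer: $1250$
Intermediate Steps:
$\left(-5\right)^{3} \left(-10\right) = \left(-125\right) \left(-10\right) = 1250$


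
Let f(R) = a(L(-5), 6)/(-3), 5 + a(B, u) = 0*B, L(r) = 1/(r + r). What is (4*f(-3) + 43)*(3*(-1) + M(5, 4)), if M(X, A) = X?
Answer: 298/3 ≈ 99.333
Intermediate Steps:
L(r) = 1/(2*r)
a(B, u) = -5 (a(B, u) = -5 + 0*B = -5 + 0 = -5)
f(R) = 5/3 (f(R) = -5/(-3) = -5*(-⅓) = 5/3)
(4*f(-3) + 43)*(3*(-1) + M(5, 4)) = (4*(5/3) + 43)*(3*(-1) + 5) = (20/3 + 43)*(-3 + 5) = (149/3)*2 = 298/3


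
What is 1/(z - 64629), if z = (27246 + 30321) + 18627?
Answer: 1/11565 ≈ 8.6468e-5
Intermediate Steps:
z = 76194 (z = 57567 + 18627 = 76194)
1/(z - 64629) = 1/(76194 - 64629) = 1/11565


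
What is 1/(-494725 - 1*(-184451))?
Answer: -1/310274 ≈ -3.2230e-6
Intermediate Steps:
1/(-494725 - 1*(-184451)) = 1/(-494725 + 184451) = 1/(-310274) = -1/310274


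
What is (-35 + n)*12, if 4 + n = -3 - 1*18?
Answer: -720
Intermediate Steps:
n = -25 (n = -4 + (-3 - 1*18) = -4 + (-3 - 18) = -4 - 21 = -25)
(-35 + n)*12 = (-35 - 25)*12 = -60*12 = -720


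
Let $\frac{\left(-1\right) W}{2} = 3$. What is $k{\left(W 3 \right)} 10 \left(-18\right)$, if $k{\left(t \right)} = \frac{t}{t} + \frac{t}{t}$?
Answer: $-360$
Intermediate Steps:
$W = -6$ ($W = \left(-2\right) 3 = -6$)
$k{\left(t \right)} = 2$ ($k{\left(t \right)} = 1 + 1 = 2$)
$k{\left(W 3 \right)} 10 \left(-18\right) = 2 \cdot 10 \left(-18\right) = 20 \left(-18\right) = -360$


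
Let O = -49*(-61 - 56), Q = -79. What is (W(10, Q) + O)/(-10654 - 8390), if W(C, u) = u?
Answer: -2827/9522 ≈ -0.29689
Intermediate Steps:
O = 5733 (O = -49*(-117) = 5733)
(W(10, Q) + O)/(-10654 - 8390) = (-79 + 5733)/(-10654 - 8390) = 5654/(-19044) = 5654*(-1/19044) = -2827/9522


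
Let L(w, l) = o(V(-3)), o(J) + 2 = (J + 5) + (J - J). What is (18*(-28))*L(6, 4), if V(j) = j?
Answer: 0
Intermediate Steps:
o(J) = 3 + J (o(J) = -2 + ((J + 5) + (J - J)) = -2 + ((5 + J) + 0) = -2 + (5 + J) = 3 + J)
L(w, l) = 0 (L(w, l) = 3 - 3 = 0)
(18*(-28))*L(6, 4) = (18*(-28))*0 = -504*0 = 0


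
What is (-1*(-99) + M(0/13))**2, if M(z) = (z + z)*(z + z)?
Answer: 9801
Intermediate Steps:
M(z) = 4*z**2 (M(z) = (2*z)*(2*z) = 4*z**2)
(-1*(-99) + M(0/13))**2 = (-1*(-99) + 4*(0/13)**2)**2 = (99 + 4*(0*(1/13))**2)**2 = (99 + 4*0**2)**2 = (99 + 4*0)**2 = (99 + 0)**2 = 99**2 = 9801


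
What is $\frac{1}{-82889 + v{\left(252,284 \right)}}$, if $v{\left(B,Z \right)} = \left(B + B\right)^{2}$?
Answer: $\frac{1}{171127} \approx 5.8436 \cdot 10^{-6}$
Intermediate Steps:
$v{\left(B,Z \right)} = 4 B^{2}$ ($v{\left(B,Z \right)} = \left(2 B\right)^{2} = 4 B^{2}$)
$\frac{1}{-82889 + v{\left(252,284 \right)}} = \frac{1}{-82889 + 4 \cdot 252^{2}} = \frac{1}{-82889 + 4 \cdot 63504} = \frac{1}{-82889 + 254016} = \frac{1}{171127}$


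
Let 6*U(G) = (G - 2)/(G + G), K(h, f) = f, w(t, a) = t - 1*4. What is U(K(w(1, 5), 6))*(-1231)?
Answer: -1231/18 ≈ -68.389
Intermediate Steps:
w(t, a) = -4 + t (w(t, a) = t - 4 = -4 + t)
U(G) = (-2 + G)/(12*G) (U(G) = ((G - 2)/(G + G))/6 = ((-2 + G)/((2*G)))/6 = ((-2 + G)*(1/(2*G)))/6 = ((-2 + G)/(2*G))/6 = (-2 + G)/(12*G))
U(K(w(1, 5), 6))*(-1231) = ((1/12)*(-2 + 6)/6)*(-1231) = ((1/12)*(⅙)*4)*(-1231) = (1/18)*(-1231) = -1231/18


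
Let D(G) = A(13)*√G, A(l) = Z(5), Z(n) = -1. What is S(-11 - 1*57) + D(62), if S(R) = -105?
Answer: -105 - √62 ≈ -112.87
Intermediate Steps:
A(l) = -1
D(G) = -√G
S(-11 - 1*57) + D(62) = -105 - √62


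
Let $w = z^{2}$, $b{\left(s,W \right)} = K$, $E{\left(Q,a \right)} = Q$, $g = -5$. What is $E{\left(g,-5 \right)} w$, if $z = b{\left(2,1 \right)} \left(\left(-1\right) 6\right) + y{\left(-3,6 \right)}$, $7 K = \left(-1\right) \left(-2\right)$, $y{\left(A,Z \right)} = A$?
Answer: $- \frac{5445}{49} \approx -111.12$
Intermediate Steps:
$K = \frac{2}{7}$ ($K = \frac{\left(-1\right) \left(-2\right)}{7} = \frac{1}{7} \cdot 2 = \frac{2}{7} \approx 0.28571$)
$b{\left(s,W \right)} = \frac{2}{7}$
$z = - \frac{33}{7}$ ($z = \frac{2 \left(\left(-1\right) 6\right)}{7} - 3 = \frac{2}{7} \left(-6\right) - 3 = - \frac{12}{7} - 3 = - \frac{33}{7} \approx -4.7143$)
$w = \frac{1089}{49}$ ($w = \left(- \frac{33}{7}\right)^{2} = \frac{1089}{49} \approx 22.224$)
$E{\left(g,-5 \right)} w = \left(-5\right) \frac{1089}{49} = - \frac{5445}{49}$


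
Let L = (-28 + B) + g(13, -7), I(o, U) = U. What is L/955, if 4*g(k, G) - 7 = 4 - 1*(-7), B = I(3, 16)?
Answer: -3/382 ≈ -0.0078534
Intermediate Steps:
B = 16
g(k, G) = 9/2 (g(k, G) = 7/4 + (4 - 1*(-7))/4 = 7/4 + (4 + 7)/4 = 7/4 + (1/4)*11 = 7/4 + 11/4 = 9/2)
L = -15/2 (L = (-28 + 16) + 9/2 = -12 + 9/2 = -15/2 ≈ -7.5000)
L/955 = -15/2/955 = -15/2*1/955 = -3/382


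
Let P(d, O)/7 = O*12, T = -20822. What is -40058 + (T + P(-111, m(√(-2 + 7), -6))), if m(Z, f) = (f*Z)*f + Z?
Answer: -60880 + 3108*√5 ≈ -53930.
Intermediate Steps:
m(Z, f) = Z + Z*f² (m(Z, f) = (Z*f)*f + Z = Z*f² + Z = Z + Z*f²)
P(d, O) = 84*O (P(d, O) = 7*(O*12) = 7*(12*O) = 84*O)
-40058 + (T + P(-111, m(√(-2 + 7), -6))) = -40058 + (-20822 + 84*(√(-2 + 7)*(1 + (-6)²))) = -40058 + (-20822 + 84*(√5*(1 + 36))) = -40058 + (-20822 + 84*(√5*37)) = -40058 + (-20822 + 84*(37*√5)) = -40058 + (-20822 + 3108*√5) = -60880 + 3108*√5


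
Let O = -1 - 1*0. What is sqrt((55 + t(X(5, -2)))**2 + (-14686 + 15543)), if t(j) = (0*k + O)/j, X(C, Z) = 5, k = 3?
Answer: sqrt(96501)/5 ≈ 62.129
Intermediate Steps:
O = -1 (O = -1 + 0 = -1)
t(j) = -1/j (t(j) = (0*3 - 1)/j = (0 - 1)/j = -1/j)
sqrt((55 + t(X(5, -2)))**2 + (-14686 + 15543)) = sqrt((55 - 1/5)**2 + (-14686 + 15543)) = sqrt((55 - 1*1/5)**2 + 857) = sqrt((55 - 1/5)**2 + 857) = sqrt((274/5)**2 + 857) = sqrt(75076/25 + 857) = sqrt(96501/25) = sqrt(96501)/5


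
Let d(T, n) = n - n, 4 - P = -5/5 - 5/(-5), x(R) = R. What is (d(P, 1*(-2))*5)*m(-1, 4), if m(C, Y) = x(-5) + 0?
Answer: 0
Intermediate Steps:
m(C, Y) = -5 (m(C, Y) = -5 + 0 = -5)
P = 4 (P = 4 - (-5/5 - 5/(-5)) = 4 - (-5*1/5 - 5*(-1/5)) = 4 - (-1 + 1) = 4 - 1*0 = 4 + 0 = 4)
d(T, n) = 0
(d(P, 1*(-2))*5)*m(-1, 4) = (0*5)*(-5) = 0*(-5) = 0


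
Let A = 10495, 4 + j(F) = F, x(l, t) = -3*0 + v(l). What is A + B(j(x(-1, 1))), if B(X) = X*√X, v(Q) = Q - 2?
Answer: 10495 - 7*I*√7 ≈ 10495.0 - 18.52*I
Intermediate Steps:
v(Q) = -2 + Q
x(l, t) = -2 + l (x(l, t) = -3*0 + (-2 + l) = 0 + (-2 + l) = -2 + l)
j(F) = -4 + F
B(X) = X^(3/2)
A + B(j(x(-1, 1))) = 10495 + (-4 + (-2 - 1))^(3/2) = 10495 + (-4 - 3)^(3/2) = 10495 + (-7)^(3/2) = 10495 - 7*I*√7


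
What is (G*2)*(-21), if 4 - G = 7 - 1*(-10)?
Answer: 546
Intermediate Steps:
G = -13 (G = 4 - (7 - 1*(-10)) = 4 - (7 + 10) = 4 - 1*17 = 4 - 17 = -13)
(G*2)*(-21) = -13*2*(-21) = -26*(-21) = 546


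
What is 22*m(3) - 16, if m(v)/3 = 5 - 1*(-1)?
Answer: 380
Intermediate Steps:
m(v) = 18 (m(v) = 3*(5 - 1*(-1)) = 3*(5 + 1) = 3*6 = 18)
22*m(3) - 16 = 22*18 - 16 = 396 - 16 = 380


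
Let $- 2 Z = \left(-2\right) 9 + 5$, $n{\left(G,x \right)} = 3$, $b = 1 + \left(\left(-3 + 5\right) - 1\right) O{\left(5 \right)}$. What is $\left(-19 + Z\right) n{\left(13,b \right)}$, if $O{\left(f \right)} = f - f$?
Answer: $- \frac{75}{2} \approx -37.5$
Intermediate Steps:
$O{\left(f \right)} = 0$
$b = 1$ ($b = 1 + \left(\left(-3 + 5\right) - 1\right) 0 = 1 + \left(2 - 1\right) 0 = 1 + 1 \cdot 0 = 1 + 0 = 1$)
$Z = \frac{13}{2}$ ($Z = - \frac{\left(-2\right) 9 + 5}{2} = - \frac{-18 + 5}{2} = \left(- \frac{1}{2}\right) \left(-13\right) = \frac{13}{2} \approx 6.5$)
$\left(-19 + Z\right) n{\left(13,b \right)} = \left(-19 + \frac{13}{2}\right) 3 = \left(- \frac{25}{2}\right) 3 = - \frac{75}{2}$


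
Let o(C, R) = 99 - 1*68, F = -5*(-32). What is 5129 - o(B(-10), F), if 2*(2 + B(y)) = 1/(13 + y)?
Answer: 5098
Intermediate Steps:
B(y) = -2 + 1/(2*(13 + y))
F = 160
o(C, R) = 31 (o(C, R) = 99 - 68 = 31)
5129 - o(B(-10), F) = 5129 - 1*31 = 5129 - 31 = 5098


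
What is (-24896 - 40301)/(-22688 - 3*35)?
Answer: 65197/22793 ≈ 2.8604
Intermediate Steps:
(-24896 - 40301)/(-22688 - 3*35) = -65197/(-22688 - 105) = -65197/(-22793) = -65197*(-1/22793) = 65197/22793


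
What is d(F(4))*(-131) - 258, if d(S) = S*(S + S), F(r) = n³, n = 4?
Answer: -1073410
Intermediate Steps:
F(r) = 64 (F(r) = 4³ = 64)
d(S) = 2*S² (d(S) = S*(2*S) = 2*S²)
d(F(4))*(-131) - 258 = (2*64²)*(-131) - 258 = (2*4096)*(-131) - 258 = 8192*(-131) - 258 = -1073152 - 258 = -1073410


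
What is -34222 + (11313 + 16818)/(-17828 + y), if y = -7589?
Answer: -869848705/25417 ≈ -34223.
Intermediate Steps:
-34222 + (11313 + 16818)/(-17828 + y) = -34222 + (11313 + 16818)/(-17828 - 7589) = -34222 + 28131/(-25417) = -34222 + 28131*(-1/25417) = -34222 - 28131/25417 = -869848705/25417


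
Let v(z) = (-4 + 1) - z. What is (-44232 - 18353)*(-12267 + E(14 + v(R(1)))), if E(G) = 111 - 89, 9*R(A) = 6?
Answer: 766353325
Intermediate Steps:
R(A) = ⅔ (R(A) = (⅑)*6 = ⅔)
v(z) = -3 - z
E(G) = 22
(-44232 - 18353)*(-12267 + E(14 + v(R(1)))) = (-44232 - 18353)*(-12267 + 22) = -62585*(-12245) = 766353325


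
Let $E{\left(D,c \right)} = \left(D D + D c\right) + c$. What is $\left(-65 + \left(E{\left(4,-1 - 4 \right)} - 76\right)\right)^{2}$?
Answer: $22500$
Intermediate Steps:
$E{\left(D,c \right)} = c + D^{2} + D c$ ($E{\left(D,c \right)} = \left(D^{2} + D c\right) + c = c + D^{2} + D c$)
$\left(-65 + \left(E{\left(4,-1 - 4 \right)} - 76\right)\right)^{2} = \left(-65 + \left(\left(\left(-1 - 4\right) + 4^{2} + 4 \left(-1 - 4\right)\right) - 76\right)\right)^{2} = \left(-65 - \left(65 - 4 \left(-1 - 4\right)\right)\right)^{2} = \left(-65 + \left(\left(-5 + 16 + 4 \left(-5\right)\right) - 76\right)\right)^{2} = \left(-65 - 85\right)^{2} = \left(-150\right)^{2} = 22500$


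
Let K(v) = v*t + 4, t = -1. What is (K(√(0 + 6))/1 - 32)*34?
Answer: -952 - 34*√6 ≈ -1035.3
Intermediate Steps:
K(v) = 4 - v (K(v) = v*(-1) + 4 = -v + 4 = 4 - v)
(K(√(0 + 6))/1 - 32)*34 = ((4 - √(0 + 6))/1 - 32)*34 = (1*(4 - √6) - 32)*34 = ((4 - √6) - 32)*34 = (-28 - √6)*34 = -952 - 34*√6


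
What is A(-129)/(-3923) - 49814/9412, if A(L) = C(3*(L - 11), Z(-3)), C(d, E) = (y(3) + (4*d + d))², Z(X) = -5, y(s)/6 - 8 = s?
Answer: -19567166297/18461638 ≈ -1059.9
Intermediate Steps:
y(s) = 48 + 6*s
C(d, E) = (66 + 5*d)² (C(d, E) = ((48 + 6*3) + (4*d + d))² = ((48 + 18) + 5*d)² = (66 + 5*d)²)
A(L) = (-99 + 15*L)² (A(L) = (66 + 5*(3*(L - 11)))² = (66 + 5*(3*(-11 + L)))² = (66 + 5*(-33 + 3*L))² = (66 + (-165 + 15*L))² = (-99 + 15*L)²)
A(-129)/(-3923) - 49814/9412 = (9*(-33 + 5*(-129))²)/(-3923) - 49814/9412 = (9*(-33 - 645)²)*(-1/3923) - 49814*1/9412 = (9*(-678)²)*(-1/3923) - 24907/4706 = (9*459684)*(-1/3923) - 24907/4706 = 4137156*(-1/3923) - 24907/4706 = -4137156/3923 - 24907/4706 = -19567166297/18461638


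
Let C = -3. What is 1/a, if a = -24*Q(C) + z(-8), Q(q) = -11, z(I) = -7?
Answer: 1/257 ≈ 0.0038911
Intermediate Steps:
a = 257 (a = -24*(-11) - 7 = 264 - 7 = 257)
1/a = 1/257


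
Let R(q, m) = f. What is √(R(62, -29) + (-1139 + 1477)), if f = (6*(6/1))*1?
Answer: √374 ≈ 19.339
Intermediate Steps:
f = 36 (f = (6*(6*1))*1 = (6*6)*1 = 36*1 = 36)
R(q, m) = 36
√(R(62, -29) + (-1139 + 1477)) = √(36 + (-1139 + 1477)) = √(36 + 338) = √374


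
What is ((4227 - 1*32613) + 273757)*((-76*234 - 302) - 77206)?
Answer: -23381893332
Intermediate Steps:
((4227 - 1*32613) + 273757)*((-76*234 - 302) - 77206) = ((4227 - 32613) + 273757)*((-17784 - 302) - 77206) = (-28386 + 273757)*(-18086 - 77206) = 245371*(-95292) = -23381893332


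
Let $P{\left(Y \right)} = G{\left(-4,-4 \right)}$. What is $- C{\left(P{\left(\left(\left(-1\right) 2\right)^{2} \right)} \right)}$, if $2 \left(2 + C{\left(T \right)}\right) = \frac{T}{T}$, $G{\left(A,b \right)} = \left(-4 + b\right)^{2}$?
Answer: $\frac{3}{2} \approx 1.5$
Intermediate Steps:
$P{\left(Y \right)} = 64$ ($P{\left(Y \right)} = \left(-4 - 4\right)^{2} = \left(-8\right)^{2} = 64$)
$C{\left(T \right)} = - \frac{3}{2}$ ($C{\left(T \right)} = -2 + \frac{T \frac{1}{T}}{2} = -2 + \frac{1}{2} \cdot 1 = -2 + \frac{1}{2} = - \frac{3}{2}$)
$- C{\left(P{\left(\left(\left(-1\right) 2\right)^{2} \right)} \right)} = \left(-1\right) \left(- \frac{3}{2}\right) = \frac{3}{2}$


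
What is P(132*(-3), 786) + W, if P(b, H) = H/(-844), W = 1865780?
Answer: 787358767/422 ≈ 1.8658e+6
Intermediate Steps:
P(b, H) = -H/844 (P(b, H) = H*(-1/844) = -H/844)
P(132*(-3), 786) + W = -1/844*786 + 1865780 = -393/422 + 1865780 = 787358767/422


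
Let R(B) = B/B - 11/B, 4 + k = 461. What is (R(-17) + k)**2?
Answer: 60793209/289 ≈ 2.1036e+5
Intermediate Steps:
k = 457 (k = -4 + 461 = 457)
R(B) = 1 - 11/B
(R(-17) + k)**2 = ((-11 - 17)/(-17) + 457)**2 = (-1/17*(-28) + 457)**2 = (28/17 + 457)**2 = (7797/17)**2 = 60793209/289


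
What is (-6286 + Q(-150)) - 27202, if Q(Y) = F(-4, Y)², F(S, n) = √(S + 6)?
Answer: -33486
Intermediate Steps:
F(S, n) = √(6 + S)
Q(Y) = 2 (Q(Y) = (√(6 - 4))² = (√2)² = 2)
(-6286 + Q(-150)) - 27202 = (-6286 + 2) - 27202 = -6284 - 27202 = -33486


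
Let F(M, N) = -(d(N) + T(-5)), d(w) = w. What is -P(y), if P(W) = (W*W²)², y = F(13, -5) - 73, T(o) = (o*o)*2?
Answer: -2699554153024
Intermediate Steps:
T(o) = 2*o² (T(o) = o²*2 = 2*o²)
F(M, N) = -50 - N (F(M, N) = -(N + 2*(-5)²) = -(N + 2*25) = -(N + 50) = -(50 + N) = -50 - N)
y = -118 (y = (-50 - 1*(-5)) - 73 = (-50 + 5) - 73 = -45 - 73 = -118)
P(W) = W⁶ (P(W) = (W³)² = W⁶)
-P(y) = -1*(-118)⁶ = -1*2699554153024 = -2699554153024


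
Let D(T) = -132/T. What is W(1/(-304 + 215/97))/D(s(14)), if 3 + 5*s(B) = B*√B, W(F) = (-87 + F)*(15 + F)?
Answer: -279515294576/47129969095 + 3913214124064*√14/141389907285 ≈ 97.626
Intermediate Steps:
s(B) = -⅗ + B^(3/2)/5 (s(B) = -⅗ + (B*√B)/5 = -⅗ + B^(3/2)/5)
W(1/(-304 + 215/97))/D(s(14)) = (-1305 + (1/(-304 + 215/97))² - 72/(-304 + 215/97))/((-132/(-⅗ + 14^(3/2)/5))) = (-1305 + (1/(-304 + 215*(1/97)))² - 72/(-304 + 215*(1/97)))/((-132/(-⅗ + (14*√14)/5))) = (-1305 + (1/(-304 + 215/97))² - 72/(-304 + 215/97))/((-132/(-⅗ + 14*√14/5))) = (-1305 + (1/(-29273/97))² - 72/(-29273/97))*(1/220 - 7*√14/330) = (-1305 + (-97/29273)² - 72*(-97/29273))*(1/220 - 7*√14/330) = (-1305 + 9409/856908529 + 6984/29273)*(1/220 - 7*√14/330) = -1118061178304*(1/220 - 7*√14/330)/856908529 = -279515294576/47129969095 + 3913214124064*√14/141389907285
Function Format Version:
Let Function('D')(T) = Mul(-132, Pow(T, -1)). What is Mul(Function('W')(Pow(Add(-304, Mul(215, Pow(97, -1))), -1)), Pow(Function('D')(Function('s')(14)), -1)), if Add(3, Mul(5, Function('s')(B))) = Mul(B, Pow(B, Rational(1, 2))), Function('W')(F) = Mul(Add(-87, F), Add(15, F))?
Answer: Add(Rational(-279515294576, 47129969095), Mul(Rational(3913214124064, 141389907285), Pow(14, Rational(1, 2)))) ≈ 97.626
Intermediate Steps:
Function('s')(B) = Add(Rational(-3, 5), Mul(Rational(1, 5), Pow(B, Rational(3, 2)))) (Function('s')(B) = Add(Rational(-3, 5), Mul(Rational(1, 5), Mul(B, Pow(B, Rational(1, 2))))) = Add(Rational(-3, 5), Mul(Rational(1, 5), Pow(B, Rational(3, 2)))))
Mul(Function('W')(Pow(Add(-304, Mul(215, Pow(97, -1))), -1)), Pow(Function('D')(Function('s')(14)), -1)) = Mul(Add(-1305, Pow(Pow(Add(-304, Mul(215, Pow(97, -1))), -1), 2), Mul(-72, Pow(Add(-304, Mul(215, Pow(97, -1))), -1))), Pow(Mul(-132, Pow(Add(Rational(-3, 5), Mul(Rational(1, 5), Pow(14, Rational(3, 2)))), -1)), -1)) = Mul(Add(-1305, Pow(Pow(Add(-304, Mul(215, Rational(1, 97))), -1), 2), Mul(-72, Pow(Add(-304, Mul(215, Rational(1, 97))), -1))), Pow(Mul(-132, Pow(Add(Rational(-3, 5), Mul(Rational(1, 5), Mul(14, Pow(14, Rational(1, 2))))), -1)), -1)) = Mul(Add(-1305, Pow(Pow(Add(-304, Rational(215, 97)), -1), 2), Mul(-72, Pow(Add(-304, Rational(215, 97)), -1))), Pow(Mul(-132, Pow(Add(Rational(-3, 5), Mul(Rational(14, 5), Pow(14, Rational(1, 2)))), -1)), -1)) = Mul(Add(-1305, Pow(Pow(Rational(-29273, 97), -1), 2), Mul(-72, Pow(Rational(-29273, 97), -1))), Add(Rational(1, 220), Mul(Rational(-7, 330), Pow(14, Rational(1, 2))))) = Mul(Add(-1305, Pow(Rational(-97, 29273), 2), Mul(-72, Rational(-97, 29273))), Add(Rational(1, 220), Mul(Rational(-7, 330), Pow(14, Rational(1, 2))))) = Mul(Add(-1305, Rational(9409, 856908529), Rational(6984, 29273)), Add(Rational(1, 220), Mul(Rational(-7, 330), Pow(14, Rational(1, 2))))) = Mul(Rational(-1118061178304, 856908529), Add(Rational(1, 220), Mul(Rational(-7, 330), Pow(14, Rational(1, 2))))) = Add(Rational(-279515294576, 47129969095), Mul(Rational(3913214124064, 141389907285), Pow(14, Rational(1, 2))))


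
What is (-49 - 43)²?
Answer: 8464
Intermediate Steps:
(-49 - 43)² = (-92)² = 8464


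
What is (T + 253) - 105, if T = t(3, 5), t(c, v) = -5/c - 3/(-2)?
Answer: 887/6 ≈ 147.83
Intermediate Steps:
t(c, v) = 3/2 - 5/c (t(c, v) = -5/c - 3*(-½) = -5/c + 3/2 = 3/2 - 5/c)
T = -⅙ (T = 3/2 - 5/3 = -⅙ ≈ -0.16667)
(T + 253) - 105 = (-⅙ + 253) - 105 = 1517/6 - 105 = 887/6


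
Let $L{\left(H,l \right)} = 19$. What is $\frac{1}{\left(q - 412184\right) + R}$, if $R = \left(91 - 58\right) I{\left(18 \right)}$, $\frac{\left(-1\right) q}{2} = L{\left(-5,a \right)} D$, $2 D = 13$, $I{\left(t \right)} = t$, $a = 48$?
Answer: $- \frac{1}{411837} \approx -2.4281 \cdot 10^{-6}$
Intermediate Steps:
$D = \frac{13}{2}$ ($D = \frac{1}{2} \cdot 13 = \frac{13}{2} \approx 6.5$)
$q = -247$ ($q = - 2 \cdot 19 \cdot \frac{13}{2} = \left(-2\right) \frac{247}{2} = -247$)
$R = 594$ ($R = \left(91 - 58\right) 18 = 33 \cdot 18 = 594$)
$\frac{1}{\left(q - 412184\right) + R} = \frac{1}{\left(-247 - 412184\right) + 594} = \frac{1}{-412431 + 594} = \frac{1}{-411837} = - \frac{1}{411837}$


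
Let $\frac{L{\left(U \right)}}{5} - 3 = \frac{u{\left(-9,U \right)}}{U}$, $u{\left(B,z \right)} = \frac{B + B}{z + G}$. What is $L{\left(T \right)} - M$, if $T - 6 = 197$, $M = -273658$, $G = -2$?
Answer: $\frac{3722226443}{13601} \approx 2.7367 \cdot 10^{5}$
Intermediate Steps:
$T = 203$ ($T = 6 + 197 = 203$)
$u{\left(B,z \right)} = \frac{2 B}{-2 + z}$ ($u{\left(B,z \right)} = \frac{B + B}{z - 2} = \frac{2 B}{-2 + z}$)
$L{\left(U \right)} = 15 - \frac{90}{U \left(-2 + U\right)}$ ($L{\left(U \right)} = 15 + 5 \frac{2 \left(-9\right) \frac{1}{-2 + U}}{U} = 15 + 5 \frac{\left(-18\right) \frac{1}{-2 + U}}{U} = 15 + 5 \left(- \frac{18}{U \left(-2 + U\right)}\right) = 15 - \frac{90}{U \left(-2 + U\right)}$)
$L{\left(T \right)} - M = \left(15 - \frac{90}{203 \left(-2 + 203\right)}\right) - -273658 = \left(15 - \frac{90}{203 \cdot 201}\right) + 273658 = \left(15 - \frac{90}{203} \cdot \frac{1}{201}\right) + 273658 = \left(15 - \frac{30}{13601}\right) + 273658 = \frac{203985}{13601} + 273658 = \frac{3722226443}{13601}$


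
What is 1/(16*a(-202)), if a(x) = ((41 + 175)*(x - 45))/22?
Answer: -11/426816 ≈ -2.5772e-5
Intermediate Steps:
a(x) = -4860/11 + 108*x/11 (a(x) = (216*(-45 + x))*(1/22) = (-9720 + 216*x)*(1/22) = -4860/11 + 108*x/11)
1/(16*a(-202)) = 1/(16*(-4860/11 + (108/11)*(-202))) = 1/(16*(-4860/11 - 21816/11)) = 1/(16*(-26676/11)) = 1/(-426816/11) = -11/426816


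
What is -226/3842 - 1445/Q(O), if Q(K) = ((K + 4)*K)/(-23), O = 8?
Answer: 564899/1632 ≈ 346.14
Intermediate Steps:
Q(K) = -K*(4 + K)/23 (Q(K) = ((4 + K)*K)*(-1/23) = (K*(4 + K))*(-1/23) = -K*(4 + K)/23)
-226/3842 - 1445/Q(O) = -226/3842 - 1445*(-23/(8*(4 + 8))) = -226*1/3842 - 1445/((-1/23*8*12)) = -1/17 - 1445/(-96/23) = -1/17 - 1445*(-23/96) = -1/17 + 33235/96 = 564899/1632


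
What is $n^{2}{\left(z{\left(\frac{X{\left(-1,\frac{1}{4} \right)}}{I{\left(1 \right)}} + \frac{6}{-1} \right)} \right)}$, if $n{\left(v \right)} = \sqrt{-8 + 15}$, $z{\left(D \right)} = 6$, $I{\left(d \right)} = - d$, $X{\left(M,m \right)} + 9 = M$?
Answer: $7$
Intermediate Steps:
$X{\left(M,m \right)} = -9 + M$
$n{\left(v \right)} = \sqrt{7}$
$n^{2}{\left(z{\left(\frac{X{\left(-1,\frac{1}{4} \right)}}{I{\left(1 \right)}} + \frac{6}{-1} \right)} \right)} = \left(\sqrt{7}\right)^{2} = 7$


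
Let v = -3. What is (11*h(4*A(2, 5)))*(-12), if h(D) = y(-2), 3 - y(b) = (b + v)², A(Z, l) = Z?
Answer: 2904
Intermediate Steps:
y(b) = 3 - (-3 + b)² (y(b) = 3 - (b - 3)² = 3 - (-3 + b)²)
h(D) = -22 (h(D) = 3 - (-3 - 2)² = 3 - 1*(-5)² = 3 - 1*25 = 3 - 25 = -22)
(11*h(4*A(2, 5)))*(-12) = (11*(-22))*(-12) = -242*(-12) = 2904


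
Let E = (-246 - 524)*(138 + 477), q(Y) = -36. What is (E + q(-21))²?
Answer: 224283699396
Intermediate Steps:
E = -473550 (E = -770*615 = -473550)
(E + q(-21))² = (-473550 - 36)² = (-473586)² = 224283699396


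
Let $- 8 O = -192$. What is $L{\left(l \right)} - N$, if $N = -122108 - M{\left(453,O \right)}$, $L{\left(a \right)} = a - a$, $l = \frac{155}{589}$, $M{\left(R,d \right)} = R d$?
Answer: $132980$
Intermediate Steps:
$O = 24$ ($O = \left(- \frac{1}{8}\right) \left(-192\right) = 24$)
$l = \frac{5}{19}$ ($l = 155 \cdot \frac{1}{589} = \frac{5}{19} \approx 0.26316$)
$L{\left(a \right)} = 0$
$N = -132980$ ($N = -122108 - 453 \cdot 24 = -122108 - 10872 = -132980$)
$L{\left(l \right)} - N = 0 - -132980 = 0 + 132980 = 132980$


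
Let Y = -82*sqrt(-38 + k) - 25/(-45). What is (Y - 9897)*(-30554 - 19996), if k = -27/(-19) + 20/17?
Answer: 1500795800/3 + 4145100*I*sqrt(3693505)/323 ≈ 5.0027e+8 + 2.4663e+7*I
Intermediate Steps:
k = 839/323 (k = -27*(-1/19) + 20*(1/17) = 27/19 + 20/17 = 839/323 ≈ 2.5975)
Y = 5/9 - 82*I*sqrt(3693505)/323 (Y = -82*sqrt(-38 + 839/323) - 25/(-45) = -82*I*sqrt(3693505)/323 - 25*(-1/45) = -82*I*sqrt(3693505)/323 + 5/9 = 5/9 - 82*I*sqrt(3693505)/323 ≈ 0.55556 - 487.9*I)
(Y - 9897)*(-30554 - 19996) = ((5/9 - 82*I*sqrt(3693505)/323) - 9897)*(-30554 - 19996) = (-89068/9 - 82*I*sqrt(3693505)/323)*(-50550) = 1500795800/3 + 4145100*I*sqrt(3693505)/323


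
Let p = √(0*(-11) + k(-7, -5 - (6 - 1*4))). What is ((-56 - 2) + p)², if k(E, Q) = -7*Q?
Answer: 2601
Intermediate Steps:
p = 7 (p = √(0*(-11) - 7*(-5 - (6 - 1*4))) = √(0 - 7*(-5 - (6 - 4))) = √(0 - 7*(-5 - 1*2)) = √(0 - 7*(-5 - 2)) = √(0 - 7*(-7)) = √(0 + 49) = √49 = 7)
((-56 - 2) + p)² = ((-56 - 2) + 7)² = (-58 + 7)² = (-51)² = 2601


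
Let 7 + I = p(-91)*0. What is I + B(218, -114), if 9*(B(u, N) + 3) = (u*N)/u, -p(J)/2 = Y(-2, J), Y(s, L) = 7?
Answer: -68/3 ≈ -22.667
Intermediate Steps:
p(J) = -14 (p(J) = -2*7 = -14)
I = -7 (I = -7 - 14*0 = -7 + 0 = -7)
B(u, N) = -3 + N/9 (B(u, N) = -3 + ((u*N)/u)/9 = -3 + ((N*u)/u)/9 = -3 + N/9)
I + B(218, -114) = -7 + (-3 + (⅑)*(-114)) = -7 + (-3 - 38/3) = -7 - 47/3 = -68/3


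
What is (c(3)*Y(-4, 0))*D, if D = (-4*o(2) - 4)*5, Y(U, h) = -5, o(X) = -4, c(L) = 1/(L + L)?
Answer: -50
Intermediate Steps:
c(L) = 1/(2*L)
D = 60 (D = (-4*(-4) - 4)*5 = (16 - 4)*5 = 12*5 = 60)
(c(3)*Y(-4, 0))*D = (((1/2)/3)*(-5))*60 = (((1/2)*(1/3))*(-5))*60 = ((1/6)*(-5))*60 = -5/6*60 = -50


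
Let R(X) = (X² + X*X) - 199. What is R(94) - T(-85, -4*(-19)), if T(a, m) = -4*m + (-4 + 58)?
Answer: 17723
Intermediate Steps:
R(X) = -199 + 2*X² (R(X) = (X² + X²) - 199 = 2*X² - 199 = -199 + 2*X²)
T(a, m) = 54 - 4*m (T(a, m) = -4*m + 54 = 54 - 4*m)
R(94) - T(-85, -4*(-19)) = (-199 + 2*94²) - (54 - (-16)*(-19)) = (-199 + 2*8836) - (54 - 4*76) = (-199 + 17672) - (54 - 304) = 17473 - 1*(-250) = 17473 + 250 = 17723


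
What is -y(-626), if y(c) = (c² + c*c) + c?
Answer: -783126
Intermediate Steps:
y(c) = c + 2*c² (y(c) = (c² + c²) + c = 2*c² + c = c + 2*c²)
-y(-626) = -(-626)*(1 + 2*(-626)) = -(-626)*(1 - 1252) = -(-626)*(-1251) = -1*783126 = -783126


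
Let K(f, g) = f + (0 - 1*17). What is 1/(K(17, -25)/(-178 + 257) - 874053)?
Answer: -1/874053 ≈ -1.1441e-6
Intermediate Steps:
K(f, g) = -17 + f (K(f, g) = f + (0 - 17) = f - 17 = -17 + f)
1/(K(17, -25)/(-178 + 257) - 874053) = 1/((-17 + 17)/(-178 + 257) - 874053) = 1/(0/79 - 874053) = 1/(0*(1/79) - 874053) = 1/(0 - 874053) = 1/(-874053) = -1/874053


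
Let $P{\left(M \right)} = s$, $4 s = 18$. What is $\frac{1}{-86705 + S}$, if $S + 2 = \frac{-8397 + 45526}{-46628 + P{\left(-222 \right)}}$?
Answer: $- \frac{93247}{8085241887} \approx -1.1533 \cdot 10^{-5}$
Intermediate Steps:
$s = \frac{9}{2}$ ($s = \frac{1}{4} \cdot 18 = \frac{9}{2} \approx 4.5$)
$P{\left(M \right)} = \frac{9}{2}$
$S = - \frac{260752}{93247}$ ($S = -2 + \frac{-8397 + 45526}{-46628 + \frac{9}{2}} = -2 + \frac{37129}{- \frac{93247}{2}} = -2 + 37129 \left(- \frac{2}{93247}\right) = -2 - \frac{74258}{93247} = - \frac{260752}{93247} \approx -2.7964$)
$\frac{1}{-86705 + S} = \frac{1}{-86705 - \frac{260752}{93247}} = \frac{1}{- \frac{8085241887}{93247}} = - \frac{93247}{8085241887}$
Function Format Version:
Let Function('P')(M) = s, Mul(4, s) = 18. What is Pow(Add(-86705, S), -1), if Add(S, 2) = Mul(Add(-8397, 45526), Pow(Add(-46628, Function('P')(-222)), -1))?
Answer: Rational(-93247, 8085241887) ≈ -1.1533e-5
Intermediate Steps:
s = Rational(9, 2) (s = Mul(Rational(1, 4), 18) = Rational(9, 2) ≈ 4.5000)
Function('P')(M) = Rational(9, 2)
S = Rational(-260752, 93247) (S = Add(-2, Mul(Add(-8397, 45526), Pow(Add(-46628, Rational(9, 2)), -1))) = Add(-2, Mul(37129, Pow(Rational(-93247, 2), -1))) = Add(-2, Mul(37129, Rational(-2, 93247))) = Add(-2, Rational(-74258, 93247)) = Rational(-260752, 93247) ≈ -2.7964)
Pow(Add(-86705, S), -1) = Pow(Add(-86705, Rational(-260752, 93247)), -1) = Pow(Rational(-8085241887, 93247), -1) = Rational(-93247, 8085241887)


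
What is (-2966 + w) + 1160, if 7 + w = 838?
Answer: -975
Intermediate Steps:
w = 831 (w = -7 + 838 = 831)
(-2966 + w) + 1160 = (-2966 + 831) + 1160 = -2135 + 1160 = -975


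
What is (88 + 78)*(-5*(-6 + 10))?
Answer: -3320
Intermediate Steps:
(88 + 78)*(-5*(-6 + 10)) = 166*(-5*4) = 166*(-20) = -3320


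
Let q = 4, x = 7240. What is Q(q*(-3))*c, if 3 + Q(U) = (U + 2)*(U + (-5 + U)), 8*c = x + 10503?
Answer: 5092241/8 ≈ 6.3653e+5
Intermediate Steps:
c = 17743/8 (c = (7240 + 10503)/8 = (⅛)*17743 = 17743/8 ≈ 2217.9)
Q(U) = -3 + (-5 + 2*U)*(2 + U) (Q(U) = -3 + (U + 2)*(U + (-5 + U)) = -3 + (2 + U)*(-5 + 2*U) = -3 + (-5 + 2*U)*(2 + U))
Q(q*(-3))*c = (-13 - 4*(-3) + 2*(4*(-3))²)*(17743/8) = (-13 - 1*(-12) + 2*(-12)²)*(17743/8) = (-13 + 12 + 2*144)*(17743/8) = (-13 + 12 + 288)*(17743/8) = 287*(17743/8) = 5092241/8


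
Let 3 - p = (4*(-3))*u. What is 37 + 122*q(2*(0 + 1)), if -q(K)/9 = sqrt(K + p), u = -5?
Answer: 37 - 1098*I*sqrt(55) ≈ 37.0 - 8143.0*I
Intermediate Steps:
p = -57 (p = 3 - 4*(-3)*(-5) = 3 - (-12)*(-5) = 3 - 1*60 = 3 - 60 = -57)
q(K) = -9*sqrt(-57 + K) (q(K) = -9*sqrt(K - 57) = -9*sqrt(-57 + K))
37 + 122*q(2*(0 + 1)) = 37 + 122*(-9*sqrt(-57 + 2*(0 + 1))) = 37 + 122*(-9*sqrt(-57 + 2*1)) = 37 + 122*(-9*sqrt(-57 + 2)) = 37 + 122*(-9*I*sqrt(55)) = 37 - 1098*I*sqrt(55)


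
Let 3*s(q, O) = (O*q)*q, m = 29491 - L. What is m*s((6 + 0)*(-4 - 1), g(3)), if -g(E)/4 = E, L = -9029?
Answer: -138672000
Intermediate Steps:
g(E) = -4*E
m = 38520 (m = 29491 - 1*(-9029) = 29491 + 9029 = 38520)
s(q, O) = O*q²/3 (s(q, O) = ((O*q)*q)/3 = (O*q²)/3 = O*q²/3)
m*s((6 + 0)*(-4 - 1), g(3)) = 38520*((-4*3)*((6 + 0)*(-4 - 1))²/3) = 38520*((⅓)*(-12)*(6*(-5))²) = 38520*((⅓)*(-12)*(-30)²) = 38520*((⅓)*(-12)*900) = 38520*(-3600) = -138672000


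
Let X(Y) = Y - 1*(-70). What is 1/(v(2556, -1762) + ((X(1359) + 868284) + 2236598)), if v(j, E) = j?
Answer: 1/3108867 ≈ 3.2166e-7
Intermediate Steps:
X(Y) = 70 + Y (X(Y) = Y + 70 = 70 + Y)
1/(v(2556, -1762) + ((X(1359) + 868284) + 2236598)) = 1/(2556 + (((70 + 1359) + 868284) + 2236598)) = 1/(2556 + ((1429 + 868284) + 2236598)) = 1/(2556 + (869713 + 2236598)) = 1/(2556 + 3106311) = 1/3108867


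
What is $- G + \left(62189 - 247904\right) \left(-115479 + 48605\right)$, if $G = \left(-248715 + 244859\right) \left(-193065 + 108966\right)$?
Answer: $12095219166$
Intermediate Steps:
$G = 324285744$ ($G = \left(-3856\right) \left(-84099\right) = 324285744$)
$- G + \left(62189 - 247904\right) \left(-115479 + 48605\right) = \left(-1\right) 324285744 + \left(62189 - 247904\right) \left(-115479 + 48605\right) = -324285744 - -12419504910 = -324285744 + 12419504910 = 12095219166$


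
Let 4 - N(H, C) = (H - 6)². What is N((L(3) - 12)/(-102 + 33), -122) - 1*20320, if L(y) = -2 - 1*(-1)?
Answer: -96885277/4761 ≈ -20350.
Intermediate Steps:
L(y) = -1 (L(y) = -2 + 1 = -1)
N(H, C) = 4 - (-6 + H)² (N(H, C) = 4 - (H - 6)² = 4 - (-6 + H)²)
N((L(3) - 12)/(-102 + 33), -122) - 1*20320 = (4 - (-6 + (-1 - 12)/(-102 + 33))²) - 1*20320 = (4 - (-6 - 13/(-69))²) - 20320 = (4 - (-6 - 13*(-1/69))²) - 20320 = (4 - (-6 + 13/69)²) - 20320 = (4 - (-401/69)²) - 20320 = (4 - 1*160801/4761) - 20320 = (4 - 160801/4761) - 20320 = -141757/4761 - 20320 = -96885277/4761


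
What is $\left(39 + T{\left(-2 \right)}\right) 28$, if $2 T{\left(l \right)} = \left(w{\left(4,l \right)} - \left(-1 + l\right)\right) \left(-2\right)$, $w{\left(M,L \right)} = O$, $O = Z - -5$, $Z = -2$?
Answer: $924$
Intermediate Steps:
$O = 3$ ($O = -2 - -5 = -2 + 5 = 3$)
$w{\left(M,L \right)} = 3$
$T{\left(l \right)} = -4 + l$ ($T{\left(l \right)} = \frac{\left(3 - \left(-1 + l\right)\right) \left(-2\right)}{2} = \frac{\left(4 - l\right) \left(-2\right)}{2} = \frac{-8 + 2 l}{2} = -4 + l$)
$\left(39 + T{\left(-2 \right)}\right) 28 = \left(39 - 6\right) 28 = 33 \cdot 28 = 924$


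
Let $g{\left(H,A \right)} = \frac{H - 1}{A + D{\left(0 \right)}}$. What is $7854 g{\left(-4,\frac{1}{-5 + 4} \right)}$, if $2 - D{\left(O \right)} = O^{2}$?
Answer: $-39270$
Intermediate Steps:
$D{\left(O \right)} = 2 - O^{2}$
$g{\left(H,A \right)} = \frac{-1 + H}{2 + A}$ ($g{\left(H,A \right)} = \frac{H - 1}{A + \left(2 - 0^{2}\right)} = \frac{-1 + H}{A + \left(2 - 0\right)} = \frac{-1 + H}{A + \left(2 + 0\right)} = \frac{-1 + H}{A + 2} = \frac{-1 + H}{2 + A}$)
$7854 g{\left(-4,\frac{1}{-5 + 4} \right)} = 7854 \frac{-1 - 4}{2 + \frac{1}{-5 + 4}} = 7854 \frac{1}{2 + \frac{1}{-1}} \left(-5\right) = 7854 \frac{1}{2 - 1} \left(-5\right) = 7854 \cdot 1^{-1} \left(-5\right) = 7854 \cdot 1 \left(-5\right) = 7854 \left(-5\right) = -39270$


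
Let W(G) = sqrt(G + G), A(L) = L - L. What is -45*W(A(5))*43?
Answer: 0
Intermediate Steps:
A(L) = 0
W(G) = sqrt(2)*sqrt(G) (W(G) = sqrt(2*G) = sqrt(2)*sqrt(G))
-45*W(A(5))*43 = -45*sqrt(2)*sqrt(0)*43 = -45*sqrt(2)*0*43 = -45*0*43 = 0*43 = 0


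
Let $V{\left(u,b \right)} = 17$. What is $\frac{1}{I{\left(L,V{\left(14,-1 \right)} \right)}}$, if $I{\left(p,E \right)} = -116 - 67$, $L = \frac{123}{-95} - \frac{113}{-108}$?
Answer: $- \frac{1}{183} \approx -0.0054645$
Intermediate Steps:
$L = - \frac{2549}{10260}$ ($L = 123 \left(- \frac{1}{95}\right) - - \frac{113}{108} = - \frac{123}{95} + \frac{113}{108} = - \frac{2549}{10260} \approx -0.24844$)
$I{\left(p,E \right)} = -183$ ($I{\left(p,E \right)} = -116 - 67 = -183$)
$\frac{1}{I{\left(L,V{\left(14,-1 \right)} \right)}} = \frac{1}{-183} = - \frac{1}{183}$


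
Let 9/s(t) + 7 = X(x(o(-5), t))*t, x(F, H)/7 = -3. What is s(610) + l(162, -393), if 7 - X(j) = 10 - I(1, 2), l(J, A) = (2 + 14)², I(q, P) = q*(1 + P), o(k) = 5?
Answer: 1783/7 ≈ 254.71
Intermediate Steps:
x(F, H) = -21 (x(F, H) = 7*(-3) = -21)
l(J, A) = 256 (l(J, A) = 16² = 256)
X(j) = 0 (X(j) = 7 - (10 - (1 + 2)) = 7 - (10 - 3) = 7 - 1*7 = 7 - 7 = 0)
s(t) = -9/7 (s(t) = 9/(-7 + 0*t) = 9/(-7 + 0) = 9/(-7) = 9*(-⅐) = -9/7)
s(610) + l(162, -393) = -9/7 + 256 = 1783/7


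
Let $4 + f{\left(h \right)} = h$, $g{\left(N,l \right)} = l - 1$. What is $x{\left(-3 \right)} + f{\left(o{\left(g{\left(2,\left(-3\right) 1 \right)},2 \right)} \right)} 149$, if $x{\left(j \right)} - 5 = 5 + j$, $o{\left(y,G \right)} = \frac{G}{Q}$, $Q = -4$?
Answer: $- \frac{1327}{2} \approx -663.5$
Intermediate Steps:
$g{\left(N,l \right)} = -1 + l$
$o{\left(y,G \right)} = - \frac{G}{4}$ ($o{\left(y,G \right)} = \frac{G}{-4} = G \left(- \frac{1}{4}\right) = - \frac{G}{4}$)
$f{\left(h \right)} = -4 + h$
$x{\left(j \right)} = 10 + j$ ($x{\left(j \right)} = 5 + \left(5 + j\right) = 10 + j$)
$x{\left(-3 \right)} + f{\left(o{\left(g{\left(2,\left(-3\right) 1 \right)},2 \right)} \right)} 149 = \left(10 - 3\right) + \left(-4 - \frac{1}{2}\right) 149 = 7 + \left(-4 - \frac{1}{2}\right) 149 = 7 - \frac{1341}{2} = - \frac{1327}{2}$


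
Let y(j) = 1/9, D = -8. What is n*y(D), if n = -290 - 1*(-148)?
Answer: -142/9 ≈ -15.778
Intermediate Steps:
n = -142 (n = -290 + 148 = -142)
y(j) = 1/9
n*y(D) = -142*1/9 = -142/9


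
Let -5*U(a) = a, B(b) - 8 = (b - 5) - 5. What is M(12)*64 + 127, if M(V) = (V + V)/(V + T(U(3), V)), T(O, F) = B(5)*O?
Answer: 4719/17 ≈ 277.59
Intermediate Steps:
B(b) = -2 + b (B(b) = 8 + ((b - 5) - 5) = 8 + ((-5 + b) - 5) = 8 + (-10 + b) = -2 + b)
U(a) = -a/5
T(O, F) = 3*O (T(O, F) = (-2 + 5)*O = 3*O)
M(V) = 2*V/(-9/5 + V) (M(V) = (V + V)/(V + 3*(-⅕*3)) = (2*V)/(V + 3*(-⅗)) = (2*V)/(V - 9/5) = (2*V)/(-9/5 + V) = 2*V/(-9/5 + V))
M(12)*64 + 127 = (10*12/(-9 + 5*12))*64 + 127 = (10*12/(-9 + 60))*64 + 127 = (10*12/51)*64 + 127 = (10*12*(1/51))*64 + 127 = (40/17)*64 + 127 = 2560/17 + 127 = 4719/17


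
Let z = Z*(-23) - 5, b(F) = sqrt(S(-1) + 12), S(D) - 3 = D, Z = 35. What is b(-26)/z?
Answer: -sqrt(14)/810 ≈ -0.0046193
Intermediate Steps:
S(D) = 3 + D
b(F) = sqrt(14) (b(F) = sqrt((3 - 1) + 12) = sqrt(2 + 12) = sqrt(14))
z = -810 (z = 35*(-23) - 5 = -805 - 5 = -810)
b(-26)/z = sqrt(14)/(-810) = sqrt(14)*(-1/810) = -sqrt(14)/810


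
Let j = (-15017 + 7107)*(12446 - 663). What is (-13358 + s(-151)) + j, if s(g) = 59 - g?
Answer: -93216678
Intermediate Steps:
j = -93203530 (j = -7910*11783 = -93203530)
(-13358 + s(-151)) + j = (-13358 + (59 - 1*(-151))) - 93203530 = (-13358 + (59 + 151)) - 93203530 = (-13358 + 210) - 93203530 = -13148 - 93203530 = -93216678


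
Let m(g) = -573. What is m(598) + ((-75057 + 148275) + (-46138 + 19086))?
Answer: 45593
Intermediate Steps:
m(598) + ((-75057 + 148275) + (-46138 + 19086)) = -573 + ((-75057 + 148275) + (-46138 + 19086)) = -573 + (73218 - 27052) = -573 + 46166 = 45593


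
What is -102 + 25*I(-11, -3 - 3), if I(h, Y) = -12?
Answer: -402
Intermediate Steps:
-102 + 25*I(-11, -3 - 3) = -102 + 25*(-12) = -102 - 300 = -402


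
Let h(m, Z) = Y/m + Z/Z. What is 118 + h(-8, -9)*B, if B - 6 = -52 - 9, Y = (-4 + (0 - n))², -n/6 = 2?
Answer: 503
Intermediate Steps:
n = -12 (n = -6*2 = -12)
Y = 64 (Y = (-4 + (0 - 1*(-12)))² = (-4 + (0 + 12))² = (-4 + 12)² = 8² = 64)
h(m, Z) = 1 + 64/m (h(m, Z) = 64/m + Z/Z = 64/m + 1 = 1 + 64/m)
B = -55 (B = 6 + (-52 - 9) = 6 - 61 = -55)
118 + h(-8, -9)*B = 118 + ((64 - 8)/(-8))*(-55) = 118 - ⅛*56*(-55) = 118 - 7*(-55) = 118 + 385 = 503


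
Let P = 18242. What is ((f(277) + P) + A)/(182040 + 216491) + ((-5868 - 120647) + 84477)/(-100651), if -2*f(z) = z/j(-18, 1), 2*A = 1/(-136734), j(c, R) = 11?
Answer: 55916220393235381/120664468048912788 ≈ 0.46340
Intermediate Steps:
A = -1/273468 (A = (1/2)/(-136734) = (1/2)*(-1/136734) = -1/273468 ≈ -3.6567e-6)
f(z) = -z/22 (f(z) = -z/(2*11) = -z/22)
((f(277) + P) + A)/(182040 + 216491) + ((-5868 - 120647) + 84477)/(-100651) = ((-1/22*277 + 18242) - 1/273468)/(182040 + 216491) + ((-5868 - 120647) + 84477)/(-100651) = ((-277/22 + 18242) - 1/273468)/398531 + (-126515 + 84477)*(-1/100651) = (401047/22 - 1/273468)*(1/398531) - 42038*(-1/100651) = (54836760487/3008148)*(1/398531) + 42038/100651 = 54836760487/1198840230588 + 42038/100651 = 55916220393235381/120664468048912788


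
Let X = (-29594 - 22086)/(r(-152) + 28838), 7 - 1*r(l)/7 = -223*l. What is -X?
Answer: -10336/41677 ≈ -0.24800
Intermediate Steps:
r(l) = 49 + 1561*l (r(l) = 49 - (-1561)*l = 49 + 1561*l)
X = 10336/41677 (X = (-29594 - 22086)/((49 + 1561*(-152)) + 28838) = -51680/((49 - 237272) + 28838) = -51680/(-237223 + 28838) = -51680/(-208385) = -51680*(-1/208385) = 10336/41677 ≈ 0.24800)
-X = -1*10336/41677 = -10336/41677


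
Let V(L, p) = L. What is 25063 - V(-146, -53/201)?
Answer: 25209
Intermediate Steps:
25063 - V(-146, -53/201) = 25063 - 1*(-146) = 25063 + 146 = 25209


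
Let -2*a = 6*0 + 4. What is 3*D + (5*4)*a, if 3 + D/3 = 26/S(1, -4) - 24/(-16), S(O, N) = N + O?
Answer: -263/2 ≈ -131.50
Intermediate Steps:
a = -2 (a = -(6*0 + 4)/2 = -(0 + 4)/2 = -1/2*4 = -2)
D = -61/2 (D = -9 + 3*(26/(-4 + 1) - 24/(-16)) = -9 + 3*(26/(-3) - 24*(-1/16)) = -9 + 3*(26*(-1/3) + 3/2) = -9 + 3*(-26/3 + 3/2) = -9 + 3*(-43/6) = -9 - 43/2 = -61/2 ≈ -30.500)
3*D + (5*4)*a = 3*(-61/2) + (5*4)*(-2) = -183/2 + 20*(-2) = -183/2 - 40 = -263/2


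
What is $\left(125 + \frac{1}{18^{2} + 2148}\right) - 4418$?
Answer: $- \frac{10612295}{2472} \approx -4293.0$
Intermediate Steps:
$\left(125 + \frac{1}{18^{2} + 2148}\right) - 4418 = \left(125 + \frac{1}{324 + 2148}\right) - 4418 = \left(125 + \frac{1}{2472}\right) - 4418 = \frac{309001}{2472} - 4418 = - \frac{10612295}{2472}$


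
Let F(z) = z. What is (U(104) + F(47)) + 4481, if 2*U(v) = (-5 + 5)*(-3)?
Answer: 4528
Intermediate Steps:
U(v) = 0 (U(v) = ((-5 + 5)*(-3))/2 = (0*(-3))/2 = (½)*0 = 0)
(U(104) + F(47)) + 4481 = (0 + 47) + 4481 = 47 + 4481 = 4528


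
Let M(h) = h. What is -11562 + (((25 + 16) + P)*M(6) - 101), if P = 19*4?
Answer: -10961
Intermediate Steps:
P = 76
-11562 + (((25 + 16) + P)*M(6) - 101) = -11562 + (((25 + 16) + 76)*6 - 101) = -11562 + ((41 + 76)*6 - 101) = -11562 + (117*6 - 101) = -11562 + (702 - 101) = -11562 + 601 = -10961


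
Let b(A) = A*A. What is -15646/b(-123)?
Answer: -15646/15129 ≈ -1.0342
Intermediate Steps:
b(A) = A**2
-15646/b(-123) = -15646/((-123)**2) = -15646/15129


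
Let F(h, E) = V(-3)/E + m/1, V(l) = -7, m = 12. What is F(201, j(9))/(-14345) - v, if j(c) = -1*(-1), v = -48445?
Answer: 138988704/2869 ≈ 48445.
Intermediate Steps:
j(c) = 1
F(h, E) = 12 - 7/E (F(h, E) = -7/E + 12/1 = -7/E + 12*1 = -7/E + 12 = 12 - 7/E)
F(201, j(9))/(-14345) - v = (12 - 7/1)/(-14345) - 1*(-48445) = (12 - 7*1)*(-1/14345) + 48445 = (12 - 7)*(-1/14345) + 48445 = 5*(-1/14345) + 48445 = -1/2869 + 48445 = 138988704/2869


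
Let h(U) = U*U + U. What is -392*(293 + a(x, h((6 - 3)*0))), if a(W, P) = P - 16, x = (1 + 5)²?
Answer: -108584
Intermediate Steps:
x = 36 (x = 6² = 36)
h(U) = U + U² (h(U) = U² + U = U + U²)
a(W, P) = -16 + P
-392*(293 + a(x, h((6 - 3)*0))) = -392*(293 + (-16 + ((6 - 3)*0)*(1 + (6 - 3)*0))) = -392*(293 + (-16 + (3*0)*(1 + 3*0))) = -392*(293 + (-16 + 0*(1 + 0))) = -392*(293 + (-16 + 0*1)) = -392*(293 + (-16 + 0)) = -392*(293 - 16) = -392*277 = -108584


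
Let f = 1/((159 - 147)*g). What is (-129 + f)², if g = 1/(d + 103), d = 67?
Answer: 474721/36 ≈ 13187.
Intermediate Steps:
g = 1/170 (g = 1/(67 + 103) = 1/170 ≈ 0.0058824)
f = 85/6 (f = 1/((159 - 147)*(1/170)) = 170/12 = (1/12)*170 = 85/6 ≈ 14.167)
(-129 + f)² = (-129 + 85/6)² = (-689/6)² = 474721/36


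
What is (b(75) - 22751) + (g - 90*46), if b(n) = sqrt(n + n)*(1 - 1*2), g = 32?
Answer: -26859 - 5*sqrt(6) ≈ -26871.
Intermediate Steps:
b(n) = -sqrt(2)*sqrt(n) (b(n) = sqrt(2*n)*(1 - 2) = (sqrt(2)*sqrt(n))*(-1) = -sqrt(2)*sqrt(n))
(b(75) - 22751) + (g - 90*46) = (-sqrt(2)*sqrt(75) - 22751) + (32 - 90*46) = (-sqrt(2)*5*sqrt(3) - 22751) + (32 - 4140) = (-5*sqrt(6) - 22751) - 4108 = (-22751 - 5*sqrt(6)) - 4108 = -26859 - 5*sqrt(6)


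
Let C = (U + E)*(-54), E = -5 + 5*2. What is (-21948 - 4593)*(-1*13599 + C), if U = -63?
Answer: 277804647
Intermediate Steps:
E = 5 (E = -5 + 10 = 5)
C = 3132 (C = (-63 + 5)*(-54) = -58*(-54) = 3132)
(-21948 - 4593)*(-1*13599 + C) = (-21948 - 4593)*(-1*13599 + 3132) = -26541*(-13599 + 3132) = -26541*(-10467) = 277804647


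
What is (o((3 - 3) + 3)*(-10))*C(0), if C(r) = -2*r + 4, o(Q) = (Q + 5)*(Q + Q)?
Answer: -1920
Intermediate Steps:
o(Q) = 2*Q*(5 + Q) (o(Q) = (5 + Q)*(2*Q) = 2*Q*(5 + Q))
C(r) = 4 - 2*r
(o((3 - 3) + 3)*(-10))*C(0) = ((2*((3 - 3) + 3)*(5 + ((3 - 3) + 3)))*(-10))*(4 - 2*0) = ((2*(0 + 3)*(5 + (0 + 3)))*(-10))*(4 + 0) = ((2*3*(5 + 3))*(-10))*4 = ((2*3*8)*(-10))*4 = (48*(-10))*4 = -480*4 = -1920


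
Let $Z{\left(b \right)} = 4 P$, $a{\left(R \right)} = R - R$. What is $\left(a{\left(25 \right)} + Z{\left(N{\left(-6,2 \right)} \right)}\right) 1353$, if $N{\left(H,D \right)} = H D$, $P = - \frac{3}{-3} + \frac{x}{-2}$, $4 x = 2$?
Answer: $4059$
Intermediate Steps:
$x = \frac{1}{2}$ ($x = \frac{1}{4} \cdot 2 = \frac{1}{2} \approx 0.5$)
$P = \frac{3}{4}$ ($P = - \frac{3}{-3} + \frac{1}{2 \left(-2\right)} = \left(-3\right) \left(- \frac{1}{3}\right) + \frac{1}{2} \left(- \frac{1}{2}\right) = 1 - \frac{1}{4} = \frac{3}{4} \approx 0.75$)
$N{\left(H,D \right)} = D H$
$a{\left(R \right)} = 0$
$Z{\left(b \right)} = 3$ ($Z{\left(b \right)} = 4 \cdot \frac{3}{4} = 3$)
$\left(a{\left(25 \right)} + Z{\left(N{\left(-6,2 \right)} \right)}\right) 1353 = \left(0 + 3\right) 1353 = 3 \cdot 1353 = 4059$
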